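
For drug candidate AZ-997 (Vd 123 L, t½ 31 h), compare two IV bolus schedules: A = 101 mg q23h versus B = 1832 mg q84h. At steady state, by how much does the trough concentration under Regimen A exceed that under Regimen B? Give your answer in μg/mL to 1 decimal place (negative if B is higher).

Regimen A: f = (1/2)^(23/31) ≈ 0.5979; Cmin,ss = (101/123)·f/(1−f) ≈ 1.221 μg/mL.
Regimen B: f = (1/2)^(84/31) ≈ 0.1529; Cmin,ss = (1832/123)·f/(1−f) ≈ 2.688 μg/mL.
Difference ≈ 1.221 − 2.688 ≈ -1.467 μg/mL.

-1.5 μg/mL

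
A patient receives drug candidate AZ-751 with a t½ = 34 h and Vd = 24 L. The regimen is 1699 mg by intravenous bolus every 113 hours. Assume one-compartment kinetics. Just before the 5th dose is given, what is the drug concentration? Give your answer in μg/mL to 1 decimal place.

f = (1/2)^(τ/t½) = (1/2)^(113/34) ≈ 0.0999.
C₀ = D/Vd = 1699/24 ≈ 70.792 μg/mL.
Before the 5th dose, 4 doses have been given. Superposition: Cmin = C₀·(f + f² + … + f^4).
≈ 70.792 × (0.0999 + 0.0100 + 0.0010 + 0.0001) ≈ 70.792 × 0.1110 ≈ 7.858 μg/mL.

7.9 μg/mL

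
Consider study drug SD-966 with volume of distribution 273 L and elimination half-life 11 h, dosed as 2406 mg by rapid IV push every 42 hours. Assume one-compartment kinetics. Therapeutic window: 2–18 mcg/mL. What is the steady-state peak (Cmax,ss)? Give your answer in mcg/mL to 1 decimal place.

9.5 mcg/mL

Over one 42-h interval, 42/11 ≈ 3.8182 half-lives elapse, leaving f ≈ 0.0709 of each dose.
At steady state, accumulation factor R = 1/(1 − e^(−kτ)) ≈ 1.0763.
Single-dose peak C₀ = D/Vd = 2406/273 ≈ 8.813 mcg/mL.
Cmax,ss = C₀/(1 − f) ≈ 8.813/0.9291 ≈ 9.486 mcg/mL.
Peak 9.5 mcg/mL vs MTC 18 mcg/mL: below toxic threshold.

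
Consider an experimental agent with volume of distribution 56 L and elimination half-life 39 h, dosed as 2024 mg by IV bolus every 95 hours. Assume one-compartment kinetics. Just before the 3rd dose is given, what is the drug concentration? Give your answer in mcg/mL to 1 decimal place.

f = (1/2)^(τ/t½) = (1/2)^(95/39) ≈ 0.1848.
C₀ = D/Vd = 2024/56 ≈ 36.143 mcg/mL.
Before the 3rd dose, 2 doses have been given. Superposition: Cmin = C₀·(f + f²).
≈ 36.143 × (0.1848 + 0.0342) ≈ 36.143 × 0.2190 ≈ 7.915 mcg/mL.

7.9 mcg/mL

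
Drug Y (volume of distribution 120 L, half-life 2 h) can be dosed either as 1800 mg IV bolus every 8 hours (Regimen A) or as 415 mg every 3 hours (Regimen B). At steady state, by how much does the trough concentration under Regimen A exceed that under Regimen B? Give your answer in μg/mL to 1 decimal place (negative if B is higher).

Regimen A: f = (1/2)^(8/2) ≈ 0.0625; Cmin,ss = (1800/120)·f/(1−f) ≈ 1.000 μg/mL.
Regimen B: f = (1/2)^(3/2) ≈ 0.3536; Cmin,ss = (415/120)·f/(1−f) ≈ 1.892 μg/mL.
Difference ≈ 1.000 − 1.892 ≈ -0.892 μg/mL.

-0.9 μg/mL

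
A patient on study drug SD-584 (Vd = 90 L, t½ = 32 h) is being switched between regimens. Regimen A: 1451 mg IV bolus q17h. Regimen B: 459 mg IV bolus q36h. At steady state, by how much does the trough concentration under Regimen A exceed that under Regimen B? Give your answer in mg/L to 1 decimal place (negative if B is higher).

31.9 mg/L

Regimen A: f = (1/2)^(17/32) ≈ 0.6920; Cmin,ss = (1451/90)·f/(1−f) ≈ 36.223 mg/L.
Regimen B: f = (1/2)^(36/32) ≈ 0.4585; Cmin,ss = (459/90)·f/(1−f) ≈ 4.318 mg/L.
Difference ≈ 36.223 − 4.318 ≈ 31.905 mg/L.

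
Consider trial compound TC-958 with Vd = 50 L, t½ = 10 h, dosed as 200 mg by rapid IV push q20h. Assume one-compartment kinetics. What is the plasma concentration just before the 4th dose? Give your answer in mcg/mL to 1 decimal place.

1.3 mcg/mL

f = (1/2)^(τ/t½) = (1/2)^(20/10) ≈ 0.2500.
C₀ = D/Vd = 200/50 ≈ 4.000 mcg/mL.
Before the 4th dose, 3 doses have been given. Superposition: Cmin = C₀·(f + f² + … + f^3).
≈ 4.000 × (0.2500 + 0.0625 + 0.0156) ≈ 4.000 × 0.3281 ≈ 1.312 mcg/mL.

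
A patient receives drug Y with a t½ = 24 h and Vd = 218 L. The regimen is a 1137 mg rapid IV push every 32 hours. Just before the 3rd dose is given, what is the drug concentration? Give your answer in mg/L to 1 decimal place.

2.9 mg/L

f = (1/2)^(τ/t½) = (1/2)^(32/24) ≈ 0.3969.
C₀ = D/Vd = 1137/218 ≈ 5.216 mg/L.
Before the 3rd dose, 2 doses have been given. Superposition: Cmin = C₀·(f + f²).
≈ 5.216 × (0.3969 + 0.1575) ≈ 5.216 × 0.5544 ≈ 2.892 mg/L.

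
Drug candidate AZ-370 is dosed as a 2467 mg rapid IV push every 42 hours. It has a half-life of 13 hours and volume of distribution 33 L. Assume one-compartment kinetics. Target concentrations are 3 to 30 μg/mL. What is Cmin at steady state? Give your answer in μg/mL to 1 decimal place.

k = ln2/t½ = ln2/13 ≈ 0.053319 h⁻¹; fraction remaining f = e^(−kτ) = e^(−0.053319×42) ≈ 0.1065.
Single-dose peak C₀ = D/Vd = 2467/33 ≈ 74.758 μg/mL.
Steady-state trough Cmin,ss = C₀·f/(1−f) ≈ 74.758 × 0.1065/0.8935 ≈ 8.911 μg/mL.
Trough 8.9 μg/mL vs MEC 3 μg/mL: adequate.

8.9 μg/mL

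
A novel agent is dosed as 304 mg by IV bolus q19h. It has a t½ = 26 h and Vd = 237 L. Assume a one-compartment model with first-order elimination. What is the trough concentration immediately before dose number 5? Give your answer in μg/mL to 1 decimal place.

1.7 μg/mL

f = (1/2)^(τ/t½) = (1/2)^(19/26) ≈ 0.6026.
C₀ = D/Vd = 304/237 ≈ 1.283 μg/mL.
Before the 5th dose, 4 doses have been given. Superposition: Cmin = C₀·(f + f² + … + f^4).
≈ 1.283 × (0.6026 + 0.3631 + 0.2188 + 0.1319) ≈ 1.283 × 1.3164 ≈ 1.689 μg/mL.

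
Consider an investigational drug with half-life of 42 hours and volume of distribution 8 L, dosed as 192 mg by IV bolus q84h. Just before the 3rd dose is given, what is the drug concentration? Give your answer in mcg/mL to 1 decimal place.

f = (1/2)^(τ/t½) = (1/2)^(84/42) ≈ 0.2500.
C₀ = D/Vd = 192/8 ≈ 24.000 mcg/mL.
Before the 3rd dose, 2 doses have been given. Superposition: Cmin = C₀·(f + f²).
≈ 24.000 × (0.2500 + 0.0625) ≈ 24.000 × 0.3125 ≈ 7.500 mcg/mL.

7.5 mcg/mL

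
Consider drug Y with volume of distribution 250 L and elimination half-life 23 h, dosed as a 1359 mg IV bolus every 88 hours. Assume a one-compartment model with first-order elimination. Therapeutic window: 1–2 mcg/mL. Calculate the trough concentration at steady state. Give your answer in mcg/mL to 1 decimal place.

0.4 mcg/mL

τ/t½ = 88/23 ≈ 3.8261, so fraction remaining f = (1/2)^(88/23) ≈ 0.0705.
At steady state, accumulation factor R = 1/(1 − e^(−kτ)) ≈ 1.0758.
Single-dose peak C₀ = D/Vd = 1359/250 ≈ 5.436 mcg/mL.
Cmax,ss = C₀/(1 − f) ≈ 5.436/0.9295 ≈ 5.848 mcg/mL.
One interval later, Cmin,ss = Cmax,ss·e^(−kτ) ≈ 5.848 × 0.0705 ≈ 0.412 mcg/mL.
Trough 0.4 mcg/mL vs MEC 1 mcg/mL: subtherapeutic.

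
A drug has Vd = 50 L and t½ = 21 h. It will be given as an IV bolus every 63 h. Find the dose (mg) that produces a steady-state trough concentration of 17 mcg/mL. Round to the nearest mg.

5950 mg

τ/t½ = 63/21 ≈ 3, so f = (1/2)^(63/21) ≈ 0.125000.
Cmin,ss = (D/Vd)·f/(1−f), so D = Cmin,ss·Vd·(1−f)/f.
D = 17 × 50 × (1−f)/f ≈ 17 × 50 × 7.00000 ≈ 5950.00 mg.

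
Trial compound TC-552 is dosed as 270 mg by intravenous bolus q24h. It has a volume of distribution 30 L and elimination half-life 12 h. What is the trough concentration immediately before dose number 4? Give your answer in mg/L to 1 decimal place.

3.0 mg/L

f = (1/2)^(τ/t½) = (1/2)^(24/12) ≈ 0.2500.
C₀ = D/Vd = 270/30 ≈ 9.000 mg/L.
Before the 4th dose, 3 doses have been given. Superposition: Cmin = C₀·(f + f² + … + f^3).
≈ 9.000 × (0.2500 + 0.0625 + 0.0156) ≈ 9.000 × 0.3281 ≈ 2.953 mg/L.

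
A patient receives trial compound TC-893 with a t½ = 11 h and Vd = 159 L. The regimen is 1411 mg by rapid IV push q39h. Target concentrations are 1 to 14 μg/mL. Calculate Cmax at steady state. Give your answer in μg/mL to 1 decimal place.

9.7 μg/mL

Over one 39-h interval, 39/11 ≈ 3.5455 half-lives elapse, leaving f ≈ 0.0856 of each dose.
At steady state, accumulation factor R = 1/(1 − e^(−kτ)) ≈ 1.0936.
Single-dose peak C₀ = D/Vd = 1411/159 ≈ 8.874 μg/mL.
Cmax,ss = C₀/(1 − f) ≈ 8.874/0.9144 ≈ 9.705 μg/mL.
Peak 9.7 μg/mL vs MTC 14 μg/mL: below toxic threshold.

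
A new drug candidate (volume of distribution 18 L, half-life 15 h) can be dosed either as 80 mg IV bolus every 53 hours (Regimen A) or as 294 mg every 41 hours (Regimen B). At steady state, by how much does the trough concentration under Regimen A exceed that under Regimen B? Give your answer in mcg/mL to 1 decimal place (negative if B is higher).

Regimen A: f = (1/2)^(53/15) ≈ 0.0864; Cmin,ss = (80/18)·f/(1−f) ≈ 0.420 mcg/mL.
Regimen B: f = (1/2)^(41/15) ≈ 0.1504; Cmin,ss = (294/18)·f/(1−f) ≈ 2.891 mcg/mL.
Difference ≈ 0.420 − 2.891 ≈ -2.471 mcg/mL.

-2.5 mcg/mL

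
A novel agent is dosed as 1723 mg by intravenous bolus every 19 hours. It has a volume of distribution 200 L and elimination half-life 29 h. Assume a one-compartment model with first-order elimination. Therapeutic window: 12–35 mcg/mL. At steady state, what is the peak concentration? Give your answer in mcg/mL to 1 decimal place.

23.6 mcg/mL

Over one 19-h interval, 19/29 ≈ 0.65517 half-lives elapse, leaving f ≈ 0.6350 of each dose.
Accumulation ratio R = 1/(1 − f) ≈ 1/0.3650 ≈ 2.7397.
Single-dose peak C₀ = D/Vd = 1723/200 ≈ 8.615 mcg/mL.
Steady-state peak Cmax,ss = C₀·R ≈ 8.615 × 2.7397 ≈ 23.603 mcg/mL.
Peak 23.6 mcg/mL vs MTC 35 mcg/mL: below toxic threshold.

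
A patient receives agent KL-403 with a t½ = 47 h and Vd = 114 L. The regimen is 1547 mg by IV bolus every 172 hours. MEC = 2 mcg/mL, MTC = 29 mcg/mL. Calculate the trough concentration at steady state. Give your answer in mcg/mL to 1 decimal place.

1.2 mcg/mL

τ/t½ = 172/47 ≈ 3.6596, so fraction remaining f = (1/2)^(172/47) ≈ 0.0791.
Single-dose peak C₀ = D/Vd = 1547/114 ≈ 13.570 mcg/mL.
Steady-state trough Cmin,ss = C₀·f/(1−f) ≈ 13.570 × 0.0791/0.9209 ≈ 1.166 mcg/mL.
Trough 1.2 mcg/mL vs MEC 2 mcg/mL: subtherapeutic.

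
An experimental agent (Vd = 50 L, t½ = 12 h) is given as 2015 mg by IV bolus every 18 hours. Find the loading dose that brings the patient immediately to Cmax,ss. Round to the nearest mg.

3117 mg

f = (1/2)^(18/12) ≈ 0.353553; accumulation ratio R = 1/(1−f) ≈ 1.54692.
Loading dose to hit Cmax,ss on first dose: D_load = D_maint·R ≈ 2015 × 1.54692 ≈ 3117.04 mg.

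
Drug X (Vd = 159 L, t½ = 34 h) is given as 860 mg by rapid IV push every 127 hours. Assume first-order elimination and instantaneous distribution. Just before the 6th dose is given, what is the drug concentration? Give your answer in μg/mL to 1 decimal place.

f = (1/2)^(τ/t½) = (1/2)^(127/34) ≈ 0.0751.
C₀ = D/Vd = 860/159 ≈ 5.409 μg/mL.
Before the 6th dose, 5 doses have been given. Superposition: Cmin = C₀·(f + f² + … + f^5).
≈ 5.409 × (0.0751 + 0.0056 + 0.0004 + 0.0000 + 0.0000) ≈ 5.409 × 0.0811 ≈ 0.439 μg/mL.

0.4 μg/mL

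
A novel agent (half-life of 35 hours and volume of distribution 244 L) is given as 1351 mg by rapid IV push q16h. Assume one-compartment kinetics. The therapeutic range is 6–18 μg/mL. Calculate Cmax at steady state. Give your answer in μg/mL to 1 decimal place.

τ/t½ = 16/35 ≈ 0.45714, so fraction remaining f = (1/2)^(16/35) ≈ 0.7284.
Accumulation ratio R = 1/(1 − f) ≈ 1/0.2716 ≈ 3.6819.
Each bolus raises the concentration by D/Vd = 1351/244 ≈ 5.537 μg/mL.
Cmax,ss = C₀/(1 − f) ≈ 5.537/0.2716 ≈ 20.387 μg/mL.
Peak 20.4 μg/mL vs MTC 18 μg/mL: exceeds toxic threshold.

20.4 μg/mL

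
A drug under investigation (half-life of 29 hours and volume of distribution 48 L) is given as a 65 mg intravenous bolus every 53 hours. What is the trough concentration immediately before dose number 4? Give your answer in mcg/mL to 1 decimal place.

f = (1/2)^(τ/t½) = (1/2)^(53/29) ≈ 0.2817.
C₀ = D/Vd = 65/48 ≈ 1.354 mcg/mL.
Before the 4th dose, 3 doses have been given. Superposition: Cmin = C₀·(f + f² + … + f^3).
≈ 1.354 × (0.2817 + 0.0794 + 0.0224) ≈ 1.354 × 0.3835 ≈ 0.519 mcg/mL.

0.5 mcg/mL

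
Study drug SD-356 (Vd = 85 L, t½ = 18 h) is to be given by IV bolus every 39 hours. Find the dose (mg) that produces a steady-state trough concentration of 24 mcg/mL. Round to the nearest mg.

τ/t½ = 39/18 ≈ 2.1667, so f = (1/2)^(39/18) ≈ 0.222725.
Cmin,ss = (D/Vd)·f/(1−f), so D = Cmin,ss·Vd·(1−f)/f.
D = 24 × 85 × (1−f)/f ≈ 24 × 85 × 3.48984 ≈ 7119.27 mg.

7119 mg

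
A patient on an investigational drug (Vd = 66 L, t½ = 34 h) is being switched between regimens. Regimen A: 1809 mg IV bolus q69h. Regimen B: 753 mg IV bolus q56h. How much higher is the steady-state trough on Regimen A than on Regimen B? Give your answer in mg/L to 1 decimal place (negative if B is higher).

Regimen A: f = (1/2)^(69/34) ≈ 0.2450; Cmin,ss = (1809/66)·f/(1−f) ≈ 8.894 mg/L.
Regimen B: f = (1/2)^(56/34) ≈ 0.3193; Cmin,ss = (753/66)·f/(1−f) ≈ 5.352 mg/L.
Difference ≈ 8.894 − 5.352 ≈ 3.542 mg/L.

3.5 mg/L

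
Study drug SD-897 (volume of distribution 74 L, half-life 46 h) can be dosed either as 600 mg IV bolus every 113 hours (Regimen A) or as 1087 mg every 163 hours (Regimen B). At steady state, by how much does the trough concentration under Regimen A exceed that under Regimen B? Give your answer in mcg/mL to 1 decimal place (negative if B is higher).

0.4 mcg/mL

Regimen A: f = (1/2)^(113/46) ≈ 0.1822; Cmin,ss = (600/74)·f/(1−f) ≈ 1.806 mcg/mL.
Regimen B: f = (1/2)^(163/46) ≈ 0.0858; Cmin,ss = (1087/74)·f/(1−f) ≈ 1.379 mcg/mL.
Difference ≈ 1.806 − 1.379 ≈ 0.427 mcg/mL.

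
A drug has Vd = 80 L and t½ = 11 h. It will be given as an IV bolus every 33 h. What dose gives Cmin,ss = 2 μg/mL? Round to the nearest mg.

1120 mg

τ/t½ = 33/11 ≈ 3, so f = (1/2)^(33/11) ≈ 0.125000.
Cmin,ss = (D/Vd)·f/(1−f), so D = Cmin,ss·Vd·(1−f)/f.
D = 2 × 80 × (1−f)/f ≈ 2 × 80 × 7.00000 ≈ 1120.00 mg.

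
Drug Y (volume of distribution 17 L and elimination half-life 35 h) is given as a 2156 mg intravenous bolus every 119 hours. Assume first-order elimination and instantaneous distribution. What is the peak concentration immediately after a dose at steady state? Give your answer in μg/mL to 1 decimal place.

Over one 119-h interval, 119/35 ≈ 3.4 half-lives elapse, leaving f ≈ 0.0947 of each dose.
Accumulation ratio R = 1/(1 − f) ≈ 1/0.9053 ≈ 1.1046.
Each bolus raises the concentration by D/Vd = 2156/17 ≈ 126.824 μg/mL.
Steady-state peak Cmax,ss = C₀·R ≈ 126.824 × 1.1046 ≈ 140.090 μg/mL.

140.1 μg/mL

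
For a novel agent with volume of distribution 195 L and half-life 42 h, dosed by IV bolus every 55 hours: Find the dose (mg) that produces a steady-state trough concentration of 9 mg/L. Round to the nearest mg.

τ/t½ = 55/42 ≈ 1.3095, so f = (1/2)^(55/42) ≈ 0.403454.
Cmin,ss = (D/Vd)·f/(1−f), so D = Cmin,ss·Vd·(1−f)/f.
D = 9 × 195 × (1−f)/f ≈ 9 × 195 × 1.47860 ≈ 2594.94 mg.

2595 mg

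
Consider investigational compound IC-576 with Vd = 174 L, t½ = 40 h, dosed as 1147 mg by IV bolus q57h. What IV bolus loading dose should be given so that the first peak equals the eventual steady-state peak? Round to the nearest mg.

f = (1/2)^(57/40) ≈ 0.372419; accumulation ratio R = 1/(1−f) ≈ 1.59342.
Loading dose to hit Cmax,ss on first dose: D_load = D_maint·R ≈ 1147 × 1.59342 ≈ 1827.65 mg.

1828 mg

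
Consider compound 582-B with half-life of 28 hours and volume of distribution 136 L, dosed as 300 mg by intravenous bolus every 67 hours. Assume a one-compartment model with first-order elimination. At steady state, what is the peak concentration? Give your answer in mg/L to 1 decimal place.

τ/t½ = 67/28 ≈ 2.3929, so fraction remaining f = (1/2)^(67/28) ≈ 0.1904.
At steady state, accumulation factor R = 1/(1 − e^(−kτ)) ≈ 1.2352.
Each bolus raises the concentration by D/Vd = 300/136 ≈ 2.206 mg/L.
Cmax,ss = C₀/(1 − f) ≈ 2.206/0.8096 ≈ 2.725 mg/L.

2.7 mg/L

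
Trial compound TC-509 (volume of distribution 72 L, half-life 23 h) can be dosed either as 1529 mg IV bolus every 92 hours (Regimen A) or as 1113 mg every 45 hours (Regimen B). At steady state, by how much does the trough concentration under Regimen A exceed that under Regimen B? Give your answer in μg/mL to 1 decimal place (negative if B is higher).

Regimen A: f = (1/2)^(92/23) ≈ 0.0625; Cmin,ss = (1529/72)·f/(1−f) ≈ 1.416 μg/mL.
Regimen B: f = (1/2)^(45/23) ≈ 0.2576; Cmin,ss = (1113/72)·f/(1−f) ≈ 5.364 μg/mL.
Difference ≈ 1.416 − 5.364 ≈ -3.948 μg/mL.

-3.9 μg/mL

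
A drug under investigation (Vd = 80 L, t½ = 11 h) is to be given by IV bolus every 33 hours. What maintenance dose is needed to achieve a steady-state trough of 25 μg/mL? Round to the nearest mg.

14000 mg

τ/t½ = 33/11 ≈ 3, so f = (1/2)^(33/11) ≈ 0.125000.
Cmin,ss = (D/Vd)·f/(1−f), so D = Cmin,ss·Vd·(1−f)/f.
D = 25 × 80 × (1−f)/f ≈ 25 × 80 × 7.00000 ≈ 14000.00 mg.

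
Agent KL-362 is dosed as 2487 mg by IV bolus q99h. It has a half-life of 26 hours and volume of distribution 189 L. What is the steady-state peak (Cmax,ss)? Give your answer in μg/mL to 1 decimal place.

k = ln2/t½ = ln2/26 ≈ 0.026660 h⁻¹; fraction remaining f = e^(−kτ) = e^(−0.026660×99) ≈ 0.0714.
At steady state, accumulation factor R = 1/(1 − e^(−kτ)) ≈ 1.0769.
Each bolus raises the concentration by D/Vd = 2487/189 ≈ 13.159 μg/mL.
Cmax,ss = C₀/(1 − f) ≈ 13.159/0.9286 ≈ 14.171 μg/mL.

14.2 μg/mL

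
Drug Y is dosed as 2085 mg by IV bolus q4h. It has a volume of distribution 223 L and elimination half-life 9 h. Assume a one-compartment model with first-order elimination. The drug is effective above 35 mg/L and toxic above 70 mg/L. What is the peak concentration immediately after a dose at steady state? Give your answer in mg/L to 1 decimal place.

35.3 mg/L

k = ln2/t½ = ln2/9 ≈ 0.077016 h⁻¹; fraction remaining f = e^(−kτ) = e^(−0.077016×4) ≈ 0.7349.
At steady state, accumulation factor R = 1/(1 − e^(−kτ)) ≈ 3.7722.
Each bolus raises the concentration by D/Vd = 2085/223 ≈ 9.350 mg/L.
Cmax,ss = C₀/(1 − f) ≈ 9.350/0.2651 ≈ 35.270 mg/L.
Peak 35.3 mg/L vs MTC 70 mg/L: below toxic threshold.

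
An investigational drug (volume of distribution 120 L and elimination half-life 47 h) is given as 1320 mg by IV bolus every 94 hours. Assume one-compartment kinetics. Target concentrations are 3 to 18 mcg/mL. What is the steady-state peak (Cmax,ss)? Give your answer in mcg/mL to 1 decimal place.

The dosing interval is 2 half-lives, so f = 2^(−2) = 0.25.
Accumulation ratio R = 1/(1 − f) = 1/0.75 = 4/3.
Single-dose peak C₀ = D/Vd = 1320/120 = 11 mcg/mL.
Steady-state peak Cmax,ss = C₀·R = 11 × 4/3 ≈ 14.667 mcg/mL.
Peak 14.7 mcg/mL vs MTC 18 mcg/mL: below toxic threshold.

14.7 mcg/mL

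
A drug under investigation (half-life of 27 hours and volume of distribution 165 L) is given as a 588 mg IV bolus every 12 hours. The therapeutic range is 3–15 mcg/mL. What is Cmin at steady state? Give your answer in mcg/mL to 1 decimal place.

9.9 mcg/mL

k = ln2/t½ = ln2/27 ≈ 0.025672 h⁻¹; fraction remaining f = e^(−kτ) = e^(−0.025672×12) ≈ 0.7349.
Each bolus raises the concentration by D/Vd = 588/165 ≈ 3.564 mcg/mL.
Steady-state trough Cmin,ss = C₀·f/(1−f) ≈ 3.564 × 0.7349/0.2651 ≈ 9.880 mcg/mL.
Trough 9.9 mcg/mL vs MEC 3 mcg/mL: adequate.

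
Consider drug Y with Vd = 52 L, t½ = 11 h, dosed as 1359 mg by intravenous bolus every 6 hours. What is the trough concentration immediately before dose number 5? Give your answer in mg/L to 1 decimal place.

44.3 mg/L

f = (1/2)^(τ/t½) = (1/2)^(6/11) ≈ 0.6852.
C₀ = D/Vd = 1359/52 ≈ 26.135 mg/L.
Before the 5th dose, 4 doses have been given. Superposition: Cmin = C₀·(f + f² + … + f^4).
≈ 26.135 × (0.6852 + 0.4695 + 0.3217 + 0.2204) ≈ 26.135 × 1.6968 ≈ 44.346 mg/L.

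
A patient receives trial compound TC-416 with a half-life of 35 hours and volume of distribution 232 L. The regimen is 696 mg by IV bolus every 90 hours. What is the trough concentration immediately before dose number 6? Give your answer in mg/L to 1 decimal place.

0.6 mg/L

f = (1/2)^(τ/t½) = (1/2)^(90/35) ≈ 0.1682.
C₀ = D/Vd = 696/232 ≈ 3.000 mg/L.
Before the 6th dose, 5 doses have been given. Superposition: Cmin = C₀·(f + f² + … + f^5).
≈ 3.000 × (0.1682 + 0.0283 + 0.0048 + 0.0008 + 0.0001) ≈ 3.000 × 0.2022 ≈ 0.607 mg/L.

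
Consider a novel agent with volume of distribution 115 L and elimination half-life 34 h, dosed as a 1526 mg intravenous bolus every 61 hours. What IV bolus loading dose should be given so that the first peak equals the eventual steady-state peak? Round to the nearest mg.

2144 mg

f = (1/2)^(61/34) ≈ 0.288348; accumulation ratio R = 1/(1−f) ≈ 1.40518.
Loading dose to hit Cmax,ss on first dose: D_load = D_maint·R ≈ 1526 × 1.40518 ≈ 2144.30 mg.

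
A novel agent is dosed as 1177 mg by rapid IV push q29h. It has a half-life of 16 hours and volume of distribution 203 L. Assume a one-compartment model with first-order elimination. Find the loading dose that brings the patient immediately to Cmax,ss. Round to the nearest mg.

1645 mg

f = (1/2)^(29/16) ≈ 0.284697; accumulation ratio R = 1/(1−f) ≈ 1.39801.
Loading dose to hit Cmax,ss on first dose: D_load = D_maint·R ≈ 1177 × 1.39801 ≈ 1645.46 mg.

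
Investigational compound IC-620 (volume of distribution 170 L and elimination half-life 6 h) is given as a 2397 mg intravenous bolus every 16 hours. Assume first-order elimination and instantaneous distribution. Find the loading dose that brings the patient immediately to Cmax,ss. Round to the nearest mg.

f = (1/2)^(16/6) ≈ 0.157490; accumulation ratio R = 1/(1−f) ≈ 1.18693.
Loading dose to hit Cmax,ss on first dose: D_load = D_maint·R ≈ 2397 × 1.18693 ≈ 2845.07 mg.

2845 mg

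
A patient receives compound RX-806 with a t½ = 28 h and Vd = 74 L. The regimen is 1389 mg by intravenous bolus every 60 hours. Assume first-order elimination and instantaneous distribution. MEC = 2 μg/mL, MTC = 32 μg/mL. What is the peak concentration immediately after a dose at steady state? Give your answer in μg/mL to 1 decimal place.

24.3 μg/mL

k = ln2/t½ = ln2/28 ≈ 0.024755 h⁻¹; fraction remaining f = e^(−kτ) = e^(−0.024755×60) ≈ 0.2264.
At steady state, accumulation factor R = 1/(1 − e^(−kτ)) ≈ 1.2927.
Each bolus raises the concentration by D/Vd = 1389/74 ≈ 18.770 μg/mL.
Cmax,ss = C₀/(1 − f) ≈ 18.770/0.7736 ≈ 24.263 μg/mL.
Peak 24.3 μg/mL vs MTC 32 μg/mL: below toxic threshold.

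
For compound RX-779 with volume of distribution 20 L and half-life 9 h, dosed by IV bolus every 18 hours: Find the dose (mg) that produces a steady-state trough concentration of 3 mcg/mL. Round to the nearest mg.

τ/t½ = 18/9 ≈ 2, so f = (1/2)^(18/9) ≈ 0.250000.
Cmin,ss = (D/Vd)·f/(1−f), so D = Cmin,ss·Vd·(1−f)/f.
D = 3 × 20 × (1−f)/f ≈ 3 × 20 × 3.00000 ≈ 180.00 mg.

180 mg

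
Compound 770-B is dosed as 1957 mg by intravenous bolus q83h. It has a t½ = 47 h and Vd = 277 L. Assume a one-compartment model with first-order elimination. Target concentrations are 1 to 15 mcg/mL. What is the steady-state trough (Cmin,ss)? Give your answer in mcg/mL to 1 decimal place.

Over one 83-h interval, 83/47 ≈ 1.766 half-lives elapse, leaving f ≈ 0.2940 of each dose.
Single-dose peak C₀ = D/Vd = 1957/277 ≈ 7.065 mcg/mL.
Steady-state trough Cmin,ss = C₀·f/(1−f) ≈ 7.065 × 0.2940/0.7060 ≈ 2.942 mcg/mL.
Trough 2.9 mcg/mL vs MEC 1 mcg/mL: adequate.

2.9 mcg/mL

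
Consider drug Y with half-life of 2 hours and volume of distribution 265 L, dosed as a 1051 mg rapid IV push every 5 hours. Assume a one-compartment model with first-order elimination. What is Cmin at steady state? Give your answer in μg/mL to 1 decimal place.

Over one 5-h interval, 5/2 ≈ 2.5 half-lives elapse, leaving f ≈ 0.1768 of each dose.
At steady state, accumulation factor R = 1/(1 − e^(−kτ)) ≈ 1.2148.
Each bolus raises the concentration by D/Vd = 1051/265 ≈ 3.966 μg/mL.
Steady-state peak Cmax,ss = C₀·R ≈ 3.966 × 1.2148 ≈ 4.818 μg/mL.
Steady-state trough Cmin,ss = Cmax,ss·f ≈ 4.818 × 0.1768 ≈ 0.852 μg/mL.

0.9 μg/mL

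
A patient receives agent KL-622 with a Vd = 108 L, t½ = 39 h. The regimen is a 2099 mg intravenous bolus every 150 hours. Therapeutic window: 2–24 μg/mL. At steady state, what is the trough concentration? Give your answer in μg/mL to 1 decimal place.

1.5 μg/mL

τ/t½ = 150/39 ≈ 3.8462, so fraction remaining f = (1/2)^(150/39) ≈ 0.0695.
At steady state, accumulation factor R = 1/(1 − e^(−kτ)) ≈ 1.0747.
Single-dose peak C₀ = D/Vd = 2099/108 ≈ 19.435 μg/mL.
Cmax,ss = C₀/(1 − f) ≈ 19.435/0.9305 ≈ 20.887 μg/mL.
Steady-state trough Cmin,ss = Cmax,ss·f ≈ 20.887 × 0.0695 ≈ 1.452 μg/mL.
Trough 1.5 μg/mL vs MEC 2 μg/mL: subtherapeutic.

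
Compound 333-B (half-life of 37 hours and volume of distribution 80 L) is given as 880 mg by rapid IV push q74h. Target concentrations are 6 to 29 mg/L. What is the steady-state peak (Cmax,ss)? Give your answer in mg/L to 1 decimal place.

14.7 mg/L

τ = 74 h = 2 half-lives, so f = (1/2)^2 = 0.25.
Accumulation ratio R = 1/(1 − f) = 1/0.75 = 4/3.
Single-dose peak C₀ = D/Vd = 880/80 = 11 mg/L.
Steady-state peak Cmax,ss = C₀·R = 11 × 4/3 ≈ 14.667 mg/L.
Peak 14.7 mg/L vs MTC 29 mg/L: below toxic threshold.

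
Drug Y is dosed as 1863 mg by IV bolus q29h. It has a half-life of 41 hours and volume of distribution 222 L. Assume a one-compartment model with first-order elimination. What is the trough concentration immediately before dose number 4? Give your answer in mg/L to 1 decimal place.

10.2 mg/L

f = (1/2)^(τ/t½) = (1/2)^(29/41) ≈ 0.6125.
C₀ = D/Vd = 1863/222 ≈ 8.392 mg/L.
Before the 4th dose, 3 doses have been given. Superposition: Cmin = C₀·(f + f² + … + f^3).
≈ 8.392 × (0.6125 + 0.3752 + 0.2298) ≈ 8.392 × 1.2175 ≈ 10.217 mg/L.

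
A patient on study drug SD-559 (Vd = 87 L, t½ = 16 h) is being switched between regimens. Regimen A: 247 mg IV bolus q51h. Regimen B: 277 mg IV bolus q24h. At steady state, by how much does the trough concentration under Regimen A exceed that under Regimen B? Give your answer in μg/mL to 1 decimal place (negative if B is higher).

Regimen A: f = (1/2)^(51/16) ≈ 0.1098; Cmin,ss = (247/87)·f/(1−f) ≈ 0.350 μg/mL.
Regimen B: f = (1/2)^(24/16) ≈ 0.3536; Cmin,ss = (277/87)·f/(1−f) ≈ 1.742 μg/mL.
Difference ≈ 0.350 − 1.742 ≈ -1.392 μg/mL.

-1.4 μg/mL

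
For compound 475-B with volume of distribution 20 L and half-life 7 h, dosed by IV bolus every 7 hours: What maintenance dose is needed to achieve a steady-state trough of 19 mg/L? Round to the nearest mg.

380 mg

τ/t½ = 7/7 ≈ 1, so f = (1/2)^(7/7) ≈ 0.500000.
Cmin,ss = (D/Vd)·f/(1−f), so D = Cmin,ss·Vd·(1−f)/f.
D = 19 × 20 × (1−f)/f ≈ 19 × 20 × 1.00000 ≈ 380.00 mg.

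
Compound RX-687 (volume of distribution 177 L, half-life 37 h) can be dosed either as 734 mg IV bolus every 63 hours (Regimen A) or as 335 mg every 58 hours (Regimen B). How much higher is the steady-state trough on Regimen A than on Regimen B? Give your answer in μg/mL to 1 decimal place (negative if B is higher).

Regimen A: f = (1/2)^(63/37) ≈ 0.3072; Cmin,ss = (734/177)·f/(1−f) ≈ 1.839 μg/mL.
Regimen B: f = (1/2)^(58/37) ≈ 0.3374; Cmin,ss = (335/177)·f/(1−f) ≈ 0.964 μg/mL.
Difference ≈ 1.839 − 0.964 ≈ 0.875 μg/mL.

0.9 μg/mL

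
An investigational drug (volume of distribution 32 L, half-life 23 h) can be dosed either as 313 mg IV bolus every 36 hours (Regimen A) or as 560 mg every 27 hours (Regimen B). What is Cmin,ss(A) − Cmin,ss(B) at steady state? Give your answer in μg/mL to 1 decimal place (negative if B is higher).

Regimen A: f = (1/2)^(36/23) ≈ 0.3379; Cmin,ss = (313/32)·f/(1−f) ≈ 4.992 μg/mL.
Regimen B: f = (1/2)^(27/23) ≈ 0.4432; Cmin,ss = (560/32)·f/(1−f) ≈ 13.930 μg/mL.
Difference ≈ 4.992 − 13.930 ≈ -8.938 μg/mL.

-8.9 μg/mL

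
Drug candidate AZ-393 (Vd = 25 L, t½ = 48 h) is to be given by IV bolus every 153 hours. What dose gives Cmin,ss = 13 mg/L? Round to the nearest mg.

2636 mg

τ/t½ = 153/48 ≈ 3.1875, so f = (1/2)^(153/48) ≈ 0.109766.
Cmin,ss = (D/Vd)·f/(1−f), so D = Cmin,ss·Vd·(1−f)/f.
D = 13 × 25 × (1−f)/f ≈ 13 × 25 × 8.11029 ≈ 2635.84 mg.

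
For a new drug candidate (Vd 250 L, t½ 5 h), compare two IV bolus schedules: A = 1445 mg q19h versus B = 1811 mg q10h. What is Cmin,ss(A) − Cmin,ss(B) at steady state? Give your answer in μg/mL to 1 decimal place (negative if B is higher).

-2.0 μg/mL

Regimen A: f = (1/2)^(19/5) ≈ 0.0718; Cmin,ss = (1445/250)·f/(1−f) ≈ 0.447 μg/mL.
Regimen B: f = (1/2)^(10/5) ≈ 0.2500; Cmin,ss = (1811/250)·f/(1−f) ≈ 2.415 μg/mL.
Difference ≈ 0.447 − 2.415 ≈ -1.968 μg/mL.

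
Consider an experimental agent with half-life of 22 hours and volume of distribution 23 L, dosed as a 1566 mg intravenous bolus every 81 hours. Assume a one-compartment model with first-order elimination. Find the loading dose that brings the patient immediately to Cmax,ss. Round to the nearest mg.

1698 mg

f = (1/2)^(81/22) ≈ 0.077922; accumulation ratio R = 1/(1−f) ≈ 1.08451.
Loading dose to hit Cmax,ss on first dose: D_load = D_maint·R ≈ 1566 × 1.08451 ≈ 1698.34 mg.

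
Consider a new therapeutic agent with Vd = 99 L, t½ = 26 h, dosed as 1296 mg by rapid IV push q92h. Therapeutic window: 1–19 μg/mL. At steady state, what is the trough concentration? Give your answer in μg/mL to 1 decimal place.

Over one 92-h interval, 92/26 ≈ 3.5385 half-lives elapse, leaving f ≈ 0.0861 of each dose.
Each bolus raises the concentration by D/Vd = 1296/99 ≈ 13.091 μg/mL.
Steady-state trough Cmin,ss = C₀·f/(1−f) ≈ 13.091 × 0.0861/0.9139 ≈ 1.233 μg/mL.
Trough 1.2 μg/mL vs MEC 1 μg/mL: adequate.

1.2 μg/mL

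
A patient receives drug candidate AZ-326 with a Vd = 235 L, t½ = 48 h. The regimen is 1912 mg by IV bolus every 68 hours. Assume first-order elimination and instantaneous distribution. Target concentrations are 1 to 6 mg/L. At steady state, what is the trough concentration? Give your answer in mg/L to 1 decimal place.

τ/t½ = 68/48 ≈ 1.4167, so fraction remaining f = (1/2)^(68/48) ≈ 0.3746.
Single-dose peak C₀ = D/Vd = 1912/235 ≈ 8.136 mg/L.
Steady-state trough Cmin,ss = C₀·f/(1−f) ≈ 8.136 × 0.3746/0.6254 ≈ 4.873 mg/L.
Trough 4.9 mg/L vs MEC 1 mg/L: adequate.

4.9 mg/L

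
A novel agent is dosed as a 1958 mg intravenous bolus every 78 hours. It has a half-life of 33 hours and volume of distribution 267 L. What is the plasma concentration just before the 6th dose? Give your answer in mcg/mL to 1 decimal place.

f = (1/2)^(τ/t½) = (1/2)^(78/33) ≈ 0.1943.
C₀ = D/Vd = 1958/267 ≈ 7.333 mcg/mL.
Before the 6th dose, 5 doses have been given. Superposition: Cmin = C₀·(f + f² + … + f^5).
≈ 7.333 × (0.1943 + 0.0378 + 0.0073 + 0.0014 + 0.0003) ≈ 7.333 × 0.2411 ≈ 1.768 mcg/mL.

1.8 mcg/mL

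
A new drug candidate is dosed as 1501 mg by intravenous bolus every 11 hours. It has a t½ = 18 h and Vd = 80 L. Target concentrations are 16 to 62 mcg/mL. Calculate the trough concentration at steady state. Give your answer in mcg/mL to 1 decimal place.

35.6 mcg/mL

k = ln2/t½ = ln2/18 ≈ 0.038508 h⁻¹; fraction remaining f = e^(−kτ) = e^(−0.038508×11) ≈ 0.6547.
Each bolus raises the concentration by D/Vd = 1501/80 ≈ 18.762 mcg/mL.
Steady-state trough Cmin,ss = C₀·f/(1−f) ≈ 18.762 × 0.6547/0.3453 ≈ 35.573 mcg/mL.
Trough 35.6 mcg/mL vs MEC 16 mcg/mL: adequate.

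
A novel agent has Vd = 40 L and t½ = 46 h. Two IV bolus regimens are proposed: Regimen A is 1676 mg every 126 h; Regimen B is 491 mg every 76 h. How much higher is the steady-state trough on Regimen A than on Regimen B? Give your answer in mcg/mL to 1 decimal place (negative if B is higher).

Regimen A: f = (1/2)^(126/46) ≈ 0.1498; Cmin,ss = (1676/40)·f/(1−f) ≈ 7.383 mcg/mL.
Regimen B: f = (1/2)^(76/46) ≈ 0.3182; Cmin,ss = (491/40)·f/(1−f) ≈ 5.729 mcg/mL.
Difference ≈ 7.383 − 5.729 ≈ 1.654 mcg/mL.

1.7 mcg/mL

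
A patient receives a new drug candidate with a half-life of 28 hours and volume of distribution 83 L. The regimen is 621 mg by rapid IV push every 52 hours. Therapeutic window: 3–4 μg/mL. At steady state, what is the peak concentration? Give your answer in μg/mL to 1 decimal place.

10.3 μg/mL

τ/t½ = 52/28 ≈ 1.8571, so fraction remaining f = (1/2)^(52/28) ≈ 0.2760.
Accumulation ratio R = 1/(1 − f) ≈ 1/0.7240 ≈ 1.3812.
Each bolus raises the concentration by D/Vd = 621/83 ≈ 7.482 μg/mL.
Steady-state peak Cmax,ss = C₀·R ≈ 7.482 × 1.3812 ≈ 10.334 μg/mL.
Peak 10.3 μg/mL vs MTC 4 μg/mL: exceeds toxic threshold.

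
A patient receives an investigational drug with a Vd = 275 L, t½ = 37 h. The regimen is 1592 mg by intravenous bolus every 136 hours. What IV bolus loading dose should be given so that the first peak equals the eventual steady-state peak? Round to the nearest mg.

1727 mg

f = (1/2)^(136/37) ≈ 0.078255; accumulation ratio R = 1/(1−f) ≈ 1.08490.
Loading dose to hit Cmax,ss on first dose: D_load = D_maint·R ≈ 1592 × 1.08490 ≈ 1727.16 mg.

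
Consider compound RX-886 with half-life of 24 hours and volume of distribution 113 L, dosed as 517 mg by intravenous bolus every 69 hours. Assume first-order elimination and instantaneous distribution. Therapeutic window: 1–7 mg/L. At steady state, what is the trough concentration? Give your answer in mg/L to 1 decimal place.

τ/t½ = 69/24 ≈ 2.875, so fraction remaining f = (1/2)^(69/24) ≈ 0.1363.
Accumulation ratio R = 1/(1 − f) ≈ 1/0.8637 ≈ 1.1578.
Single-dose peak C₀ = D/Vd = 517/113 ≈ 4.575 mg/L.
Cmax,ss = C₀/(1 − f) ≈ 4.575/0.8637 ≈ 5.297 mg/L.
One interval later, Cmin,ss = Cmax,ss·e^(−kτ) ≈ 5.297 × 0.1363 ≈ 0.722 mg/L.
Trough 0.7 mg/L vs MEC 1 mg/L: subtherapeutic.

0.7 mg/L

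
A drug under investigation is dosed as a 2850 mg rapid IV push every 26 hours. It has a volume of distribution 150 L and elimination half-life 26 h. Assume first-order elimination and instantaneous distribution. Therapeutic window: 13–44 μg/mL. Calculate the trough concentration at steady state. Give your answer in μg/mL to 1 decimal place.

19.0 μg/mL

τ = 26 h = 1 half-life, so f = (1/2)^1 = 0.5.
Accumulation ratio R = 1/(1 − f) = 1/0.5 = 2/1.
Single-dose peak C₀ = D/Vd = 2850/150 = 19 μg/mL.
Steady-state peak Cmax,ss = C₀·R = 19 × 2/1 ≈ 38.000 μg/mL.
Steady-state trough Cmin,ss = Cmax,ss·f ≈ 38.000 × 0.5 ≈ 19.000 μg/mL.
Trough 19.0 μg/mL vs MEC 13 μg/mL: adequate.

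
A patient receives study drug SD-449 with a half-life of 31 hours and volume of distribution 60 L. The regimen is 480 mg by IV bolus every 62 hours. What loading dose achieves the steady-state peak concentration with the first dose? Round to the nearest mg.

640 mg

f = (1/2)^(62/31) ≈ 0.250000; accumulation ratio R = 1/(1−f) ≈ 1.33333.
Loading dose to hit Cmax,ss on first dose: D_load = D_maint·R ≈ 480 × 1.33333 ≈ 640.00 mg.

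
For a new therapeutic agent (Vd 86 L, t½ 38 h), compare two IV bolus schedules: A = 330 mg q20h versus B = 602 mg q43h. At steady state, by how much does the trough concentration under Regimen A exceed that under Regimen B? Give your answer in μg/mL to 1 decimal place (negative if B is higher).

2.8 μg/mL

Regimen A: f = (1/2)^(20/38) ≈ 0.6943; Cmin,ss = (330/86)·f/(1−f) ≈ 8.715 μg/mL.
Regimen B: f = (1/2)^(43/38) ≈ 0.4564; Cmin,ss = (602/86)·f/(1−f) ≈ 5.877 μg/mL.
Difference ≈ 8.715 − 5.877 ≈ 2.838 μg/mL.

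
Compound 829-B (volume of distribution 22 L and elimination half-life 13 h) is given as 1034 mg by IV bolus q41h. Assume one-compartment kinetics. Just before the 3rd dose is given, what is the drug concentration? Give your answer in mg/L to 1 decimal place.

5.9 mg/L

f = (1/2)^(τ/t½) = (1/2)^(41/13) ≈ 0.1124.
C₀ = D/Vd = 1034/22 ≈ 47.000 mg/L.
Before the 3rd dose, 2 doses have been given. Superposition: Cmin = C₀·(f + f²).
≈ 47.000 × (0.1124 + 0.0126) ≈ 47.000 × 0.1250 ≈ 5.875 mg/L.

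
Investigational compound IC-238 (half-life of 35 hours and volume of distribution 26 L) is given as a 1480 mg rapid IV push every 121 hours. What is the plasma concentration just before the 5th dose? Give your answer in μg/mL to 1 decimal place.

f = (1/2)^(τ/t½) = (1/2)^(121/35) ≈ 0.0911.
C₀ = D/Vd = 1480/26 ≈ 56.923 μg/mL.
Before the 5th dose, 4 doses have been given. Superposition: Cmin = C₀·(f + f² + … + f^4).
≈ 56.923 × (0.0911 + 0.0083 + 0.0008 + 0.0001) ≈ 56.923 × 0.1003 ≈ 5.709 μg/mL.

5.7 μg/mL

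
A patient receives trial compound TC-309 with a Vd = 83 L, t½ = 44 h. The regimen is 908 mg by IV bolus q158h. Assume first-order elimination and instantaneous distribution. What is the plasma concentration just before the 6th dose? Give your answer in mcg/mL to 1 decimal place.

1.0 mcg/mL

f = (1/2)^(τ/t½) = (1/2)^(158/44) ≈ 0.0830.
C₀ = D/Vd = 908/83 ≈ 10.940 mcg/mL.
Before the 6th dose, 5 doses have been given. Superposition: Cmin = C₀·(f + f² + … + f^5).
≈ 10.940 × (0.0830 + 0.0069 + 0.0006 + 0.0000 + 0.0000) ≈ 10.940 × 0.0905 ≈ 0.990 mcg/mL.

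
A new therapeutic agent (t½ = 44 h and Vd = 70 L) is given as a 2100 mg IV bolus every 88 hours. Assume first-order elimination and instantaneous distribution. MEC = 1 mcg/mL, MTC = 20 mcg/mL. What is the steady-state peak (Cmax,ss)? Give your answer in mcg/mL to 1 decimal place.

40.0 mcg/mL

τ = 88 h = 2 half-lives, so f = (1/2)^2 = 0.25.
Accumulation ratio R = 1/(1 − f) = 1/0.75 = 4/3.
Single-dose peak C₀ = D/Vd = 2100/70 = 30 mcg/mL.
Steady-state peak Cmax,ss = C₀·R = 30 × 4/3 ≈ 40.000 mcg/mL.
Peak 40.0 mcg/mL vs MTC 20 mcg/mL: exceeds toxic threshold.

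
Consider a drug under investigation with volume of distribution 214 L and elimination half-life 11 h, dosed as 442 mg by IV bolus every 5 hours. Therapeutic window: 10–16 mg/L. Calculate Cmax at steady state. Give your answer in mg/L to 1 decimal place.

k = ln2/t½ = ln2/11 ≈ 0.063013 h⁻¹; fraction remaining f = e^(−kτ) = e^(−0.063013×5) ≈ 0.7297.
Accumulation ratio R = 1/(1 − f) ≈ 1/0.2703 ≈ 3.6996.
Each bolus raises the concentration by D/Vd = 442/214 ≈ 2.065 mg/L.
Steady-state peak Cmax,ss = C₀·R ≈ 2.065 × 3.6996 ≈ 7.640 mg/L.
Peak 7.6 mg/L vs MTC 16 mg/L: below toxic threshold.

7.6 mg/L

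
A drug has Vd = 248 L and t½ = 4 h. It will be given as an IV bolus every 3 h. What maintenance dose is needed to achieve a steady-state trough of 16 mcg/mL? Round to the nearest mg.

2705 mg

τ/t½ = 3/4 ≈ 0.75, so f = (1/2)^(3/4) ≈ 0.594604.
Cmin,ss = (D/Vd)·f/(1−f), so D = Cmin,ss·Vd·(1−f)/f.
D = 16 × 248 × (1−f)/f ≈ 16 × 248 × 0.68179 ≈ 2705.34 mg.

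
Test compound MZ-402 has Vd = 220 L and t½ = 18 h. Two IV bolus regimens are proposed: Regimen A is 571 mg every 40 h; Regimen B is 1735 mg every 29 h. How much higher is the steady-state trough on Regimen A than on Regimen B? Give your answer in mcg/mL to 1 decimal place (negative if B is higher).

Regimen A: f = (1/2)^(40/18) ≈ 0.2143; Cmin,ss = (571/220)·f/(1−f) ≈ 0.708 mcg/mL.
Regimen B: f = (1/2)^(29/18) ≈ 0.3273; Cmin,ss = (1735/220)·f/(1−f) ≈ 3.837 mcg/mL.
Difference ≈ 0.708 − 3.837 ≈ -3.129 mcg/mL.

-3.1 mcg/mL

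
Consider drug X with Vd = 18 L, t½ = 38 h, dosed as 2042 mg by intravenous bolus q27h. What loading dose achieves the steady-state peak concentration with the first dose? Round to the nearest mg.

5251 mg

f = (1/2)^(27/38) ≈ 0.611097; accumulation ratio R = 1/(1−f) ≈ 2.57134.
Loading dose to hit Cmax,ss on first dose: D_load = D_maint·R ≈ 2042 × 2.57134 ≈ 5250.68 mg.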